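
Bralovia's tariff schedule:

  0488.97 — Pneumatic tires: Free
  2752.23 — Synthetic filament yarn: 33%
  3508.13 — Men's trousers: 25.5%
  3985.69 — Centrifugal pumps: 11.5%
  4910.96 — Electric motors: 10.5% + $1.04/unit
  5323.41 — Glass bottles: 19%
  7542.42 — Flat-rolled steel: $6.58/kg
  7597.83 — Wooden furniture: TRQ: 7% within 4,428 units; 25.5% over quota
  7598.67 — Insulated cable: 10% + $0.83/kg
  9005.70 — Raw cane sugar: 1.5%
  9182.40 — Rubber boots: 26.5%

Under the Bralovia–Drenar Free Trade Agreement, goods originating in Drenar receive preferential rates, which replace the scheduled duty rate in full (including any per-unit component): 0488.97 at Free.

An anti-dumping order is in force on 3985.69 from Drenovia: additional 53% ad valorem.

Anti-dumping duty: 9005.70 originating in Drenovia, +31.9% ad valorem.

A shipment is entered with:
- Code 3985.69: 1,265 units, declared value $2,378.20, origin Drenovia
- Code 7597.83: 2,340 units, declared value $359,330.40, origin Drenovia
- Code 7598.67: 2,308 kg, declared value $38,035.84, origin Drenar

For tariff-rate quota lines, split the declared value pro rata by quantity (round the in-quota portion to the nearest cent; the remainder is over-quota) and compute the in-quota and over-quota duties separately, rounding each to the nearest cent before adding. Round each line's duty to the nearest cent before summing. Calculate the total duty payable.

$32,406.29

Line 1 (3985.69, Drenovia, 1,265 units, $2,378.20):
Base rate for 3985.69 is 11.5%.
Additional duty on 3985.69 from Drenovia: +53%. Applied ad valorem rate: 11.5% + 53% = 64.5%.
Duty = $2,378.20 × 64.5% = $1,533.94.
Line 2 (7597.83, Drenovia, 2,340 units, $359,330.40):
Code 7597.83 is under a tariff-rate quota (threshold 4,428 units). Quantity 2,340 units is within the quota, so the in-quota rate 7% applies to the full value.
Duty = $359,330.40 × 7% = $25,153.13.
Line 3 (7598.67, Drenar, 2,308 kg, $38,035.84):
Base rate for 7598.67 is 10% + $0.83/kg.
Origin Drenar is the FTA partner but 7598.67 is not on the preference list; base rate stands.
Duty = $38,035.84 × 10% + 2,308 × $0.83 = $5,719.22.
Total = $1,533.94 + $25,153.13 + $5,719.22 = $32,406.29.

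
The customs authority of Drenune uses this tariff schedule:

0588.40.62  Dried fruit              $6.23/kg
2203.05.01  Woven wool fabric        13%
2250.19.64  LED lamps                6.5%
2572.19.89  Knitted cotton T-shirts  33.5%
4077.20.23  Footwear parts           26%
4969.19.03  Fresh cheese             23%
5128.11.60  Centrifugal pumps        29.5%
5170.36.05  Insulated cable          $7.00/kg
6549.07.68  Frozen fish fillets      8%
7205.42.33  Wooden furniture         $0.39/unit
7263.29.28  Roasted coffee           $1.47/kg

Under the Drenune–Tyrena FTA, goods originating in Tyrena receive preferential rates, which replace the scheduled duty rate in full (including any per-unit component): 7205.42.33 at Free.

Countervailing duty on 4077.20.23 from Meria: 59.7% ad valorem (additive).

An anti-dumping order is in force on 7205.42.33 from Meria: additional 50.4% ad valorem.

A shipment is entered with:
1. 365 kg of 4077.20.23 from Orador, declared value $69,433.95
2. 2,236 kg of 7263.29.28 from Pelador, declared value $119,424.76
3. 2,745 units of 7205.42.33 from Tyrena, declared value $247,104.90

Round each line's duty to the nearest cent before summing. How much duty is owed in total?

Line 1 (4077.20.23, Orador, 365 kg, $69,433.95):
Base rate for 4077.20.23 is 26%.
The additional-duty order on 4077.20.23 targets Meria, not Orador; it does not apply.
Duty = $69,433.95 × 26% = $18,052.83.
Line 2 (7263.29.28, Pelador, 2,236 kg, $119,424.76):
Base rate for 7263.29.28 is $1.47/kg.
Duty = 2,236 × $1.47 = $3,286.92.
Line 3 (7205.42.33, Tyrena, 2,745 units, $247,104.90):
Base rate for 7205.42.33 is $0.39/unit.
Origin Tyrena qualifies under the Drenune–Tyrena agreement and 7205.42.33 is covered: preferential rate Free applies instead.
The additional-duty order on 7205.42.33 targets Meria, not Tyrena; it does not apply.
Duty = $247,104.90 × 0% = $0.00.
Total = $18,052.83 + $3,286.92 + $0.00 = $21,339.75.

$21,339.75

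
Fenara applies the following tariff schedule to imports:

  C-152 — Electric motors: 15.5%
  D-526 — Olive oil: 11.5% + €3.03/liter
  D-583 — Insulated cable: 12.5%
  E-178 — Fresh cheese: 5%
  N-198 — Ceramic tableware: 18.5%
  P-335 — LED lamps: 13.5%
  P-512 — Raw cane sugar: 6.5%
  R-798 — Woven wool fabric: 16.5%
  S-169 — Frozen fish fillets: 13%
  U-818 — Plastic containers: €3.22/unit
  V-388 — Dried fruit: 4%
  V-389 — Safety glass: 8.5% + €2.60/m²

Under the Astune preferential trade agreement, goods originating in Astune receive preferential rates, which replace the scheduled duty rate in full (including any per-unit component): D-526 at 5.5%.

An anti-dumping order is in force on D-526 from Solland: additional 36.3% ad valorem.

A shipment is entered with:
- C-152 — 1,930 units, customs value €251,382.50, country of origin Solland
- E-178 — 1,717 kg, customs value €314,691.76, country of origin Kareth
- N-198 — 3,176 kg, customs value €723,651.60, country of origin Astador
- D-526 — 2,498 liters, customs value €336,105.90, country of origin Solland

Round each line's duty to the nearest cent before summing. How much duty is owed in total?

€356,801.99

Line 1 (C-152, Solland, 1,930 units, €251,382.50):
Base rate for C-152 is 15.5%.
Duty = €251,382.50 × 15.5% = €38,964.29.
Line 2 (E-178, Kareth, 1,717 kg, €314,691.76):
Base rate for E-178 is 5%.
Duty = €314,691.76 × 5% = €15,734.59.
Line 3 (N-198, Astador, 3,176 kg, €723,651.60):
Base rate for N-198 is 18.5%.
Duty = €723,651.60 × 18.5% = €133,875.55.
Line 4 (D-526, Solland, 2,498 liters, €336,105.90):
Base rate for D-526 is 11.5% + €3.03/liter.
D-526 has an FTA preferential rate, but origin Solland is not Astune; base rate stands.
Additional duty on D-526 from Solland: +36.3%. Applied ad valorem rate: 11.5% + 36.3% = 47.8%.
Duty = €336,105.90 × 47.8% + 2,498 × €3.03 = €168,227.56.
Total = €38,964.29 + €15,734.59 + €133,875.55 + €168,227.56 = €356,801.99.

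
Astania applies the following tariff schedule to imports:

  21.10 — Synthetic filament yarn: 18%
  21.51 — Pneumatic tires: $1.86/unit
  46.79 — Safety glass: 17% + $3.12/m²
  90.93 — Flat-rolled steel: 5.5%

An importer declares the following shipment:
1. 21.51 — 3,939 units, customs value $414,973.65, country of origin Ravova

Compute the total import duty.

$7,326.54

Line 1 (21.51, Ravova, 3,939 units, $414,973.65):
Base rate for 21.51 is $1.86/unit.
Duty = 3,939 × $1.86 = $7,326.54.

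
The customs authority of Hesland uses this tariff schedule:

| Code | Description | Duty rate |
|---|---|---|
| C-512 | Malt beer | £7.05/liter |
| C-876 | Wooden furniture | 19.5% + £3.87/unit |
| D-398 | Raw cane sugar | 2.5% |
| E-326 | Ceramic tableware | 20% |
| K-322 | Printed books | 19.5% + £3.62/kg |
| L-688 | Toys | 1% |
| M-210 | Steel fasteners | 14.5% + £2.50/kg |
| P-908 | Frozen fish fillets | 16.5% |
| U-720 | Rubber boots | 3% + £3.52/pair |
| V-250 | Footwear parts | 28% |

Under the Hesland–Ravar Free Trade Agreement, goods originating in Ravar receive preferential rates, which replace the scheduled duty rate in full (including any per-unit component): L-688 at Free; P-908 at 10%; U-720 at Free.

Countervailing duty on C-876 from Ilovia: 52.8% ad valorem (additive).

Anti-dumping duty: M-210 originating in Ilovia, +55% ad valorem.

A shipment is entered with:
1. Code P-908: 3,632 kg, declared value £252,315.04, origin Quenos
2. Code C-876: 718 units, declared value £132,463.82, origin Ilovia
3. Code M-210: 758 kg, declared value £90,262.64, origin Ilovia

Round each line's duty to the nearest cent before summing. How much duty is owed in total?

£204,809.51

Line 1 (P-908, Quenos, 3,632 kg, £252,315.04):
Base rate for P-908 is 16.5%.
P-908 has an FTA preferential rate, but origin Quenos is not Ravar; base rate stands.
Duty = £252,315.04 × 16.5% = £41,631.98.
Line 2 (C-876, Ilovia, 718 units, £132,463.82):
Base rate for C-876 is 19.5% + £3.87/unit.
Additional duty on C-876 from Ilovia: +52.8%. Applied ad valorem rate: 19.5% + 52.8% = 72.3%.
Duty = £132,463.82 × 72.3% + 718 × £3.87 = £98,550.00.
Line 3 (M-210, Ilovia, 758 kg, £90,262.64):
Base rate for M-210 is 14.5% + £2.50/kg.
Additional duty on M-210 from Ilovia: +55%. Applied ad valorem rate: 14.5% + 55% = 69.5%.
Duty = £90,262.64 × 69.5% + 758 × £2.50 = £64,627.53.
Total = £41,631.98 + £98,550.00 + £64,627.53 = £204,809.51.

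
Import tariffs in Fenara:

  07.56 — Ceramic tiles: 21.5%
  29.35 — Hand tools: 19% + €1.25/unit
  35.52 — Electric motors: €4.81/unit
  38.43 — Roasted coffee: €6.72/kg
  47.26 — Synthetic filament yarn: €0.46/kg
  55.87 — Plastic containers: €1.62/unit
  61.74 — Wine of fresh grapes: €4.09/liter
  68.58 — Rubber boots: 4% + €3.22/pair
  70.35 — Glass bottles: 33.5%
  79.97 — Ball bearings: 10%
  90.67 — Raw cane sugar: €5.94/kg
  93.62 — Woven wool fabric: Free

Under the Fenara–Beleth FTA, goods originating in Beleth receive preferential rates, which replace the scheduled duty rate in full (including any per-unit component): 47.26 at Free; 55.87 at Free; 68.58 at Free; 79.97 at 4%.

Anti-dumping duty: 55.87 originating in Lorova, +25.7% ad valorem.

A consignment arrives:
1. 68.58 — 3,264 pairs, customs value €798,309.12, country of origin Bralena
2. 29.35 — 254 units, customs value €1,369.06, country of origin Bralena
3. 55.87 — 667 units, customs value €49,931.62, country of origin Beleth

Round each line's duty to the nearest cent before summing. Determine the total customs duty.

€43,020.06

Line 1 (68.58, Bralena, 3,264 pairs, €798,309.12):
Base rate for 68.58 is 4% + €3.22/pair.
68.58 has an FTA preferential rate, but origin Bralena is not Beleth; base rate stands.
Duty = €798,309.12 × 4% + 3,264 × €3.22 = €42,442.44.
Line 2 (29.35, Bralena, 254 units, €1,369.06):
Base rate for 29.35 is 19% + €1.25/unit.
Duty = €1,369.06 × 19% + 254 × €1.25 = €577.62.
Line 3 (55.87, Beleth, 667 units, €49,931.62):
Base rate for 55.87 is €1.62/unit.
Origin Beleth qualifies under the Fenara–Beleth agreement and 55.87 is covered: preferential rate Free applies instead.
The additional-duty order on 55.87 targets Lorova, not Beleth; it does not apply.
Duty = €49,931.62 × 0% = €0.00.
Total = €42,442.44 + €577.62 + €0.00 = €43,020.06.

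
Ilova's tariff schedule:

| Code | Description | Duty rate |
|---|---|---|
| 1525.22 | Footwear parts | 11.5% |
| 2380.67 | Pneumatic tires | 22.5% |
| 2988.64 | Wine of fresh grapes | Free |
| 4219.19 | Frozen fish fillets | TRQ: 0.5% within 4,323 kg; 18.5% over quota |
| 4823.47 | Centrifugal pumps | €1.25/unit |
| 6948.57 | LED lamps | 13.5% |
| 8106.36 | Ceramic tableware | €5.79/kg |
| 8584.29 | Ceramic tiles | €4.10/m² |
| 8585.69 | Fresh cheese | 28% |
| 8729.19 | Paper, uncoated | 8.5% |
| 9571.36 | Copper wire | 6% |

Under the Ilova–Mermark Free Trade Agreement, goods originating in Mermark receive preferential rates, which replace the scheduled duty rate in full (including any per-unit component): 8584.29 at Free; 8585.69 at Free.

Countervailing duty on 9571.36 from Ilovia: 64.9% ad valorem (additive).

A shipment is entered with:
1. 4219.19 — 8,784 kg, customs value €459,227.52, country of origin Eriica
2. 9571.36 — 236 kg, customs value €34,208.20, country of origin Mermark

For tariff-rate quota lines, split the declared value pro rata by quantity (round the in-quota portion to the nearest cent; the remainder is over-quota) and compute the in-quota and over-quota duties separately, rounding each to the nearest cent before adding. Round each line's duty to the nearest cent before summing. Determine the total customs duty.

€46,328.42

Line 1 (4219.19, Eriica, 8,784 kg, €459,227.52):
Code 4219.19 is under a tariff-rate quota (threshold 4,323 kg). In-quota: 4,323 kg at 0.5%; over-quota: 4,461 kg at 18.5%.
Pro-rata value split: in-quota = €459,227.52 × 4,323/8,784 = €226,006.44; over-quota = €459,227.52 − €226,006.44 = €233,221.08.
In-quota duty = €226,006.44 × 0.5% = €1,130.03. Over-quota duty = €233,221.08 × 18.5% = €43,145.90.
Line duty = €1,130.03 + €43,145.90 = €44,275.93.
Line 2 (9571.36, Mermark, 236 kg, €34,208.20):
Base rate for 9571.36 is 6%.
Origin Mermark is the FTA partner but 9571.36 is not on the preference list; base rate stands.
The additional-duty order on 9571.36 targets Ilovia, not Mermark; it does not apply.
Duty = €34,208.20 × 6% = €2,052.49.
Total = €44,275.93 + €2,052.49 = €46,328.42.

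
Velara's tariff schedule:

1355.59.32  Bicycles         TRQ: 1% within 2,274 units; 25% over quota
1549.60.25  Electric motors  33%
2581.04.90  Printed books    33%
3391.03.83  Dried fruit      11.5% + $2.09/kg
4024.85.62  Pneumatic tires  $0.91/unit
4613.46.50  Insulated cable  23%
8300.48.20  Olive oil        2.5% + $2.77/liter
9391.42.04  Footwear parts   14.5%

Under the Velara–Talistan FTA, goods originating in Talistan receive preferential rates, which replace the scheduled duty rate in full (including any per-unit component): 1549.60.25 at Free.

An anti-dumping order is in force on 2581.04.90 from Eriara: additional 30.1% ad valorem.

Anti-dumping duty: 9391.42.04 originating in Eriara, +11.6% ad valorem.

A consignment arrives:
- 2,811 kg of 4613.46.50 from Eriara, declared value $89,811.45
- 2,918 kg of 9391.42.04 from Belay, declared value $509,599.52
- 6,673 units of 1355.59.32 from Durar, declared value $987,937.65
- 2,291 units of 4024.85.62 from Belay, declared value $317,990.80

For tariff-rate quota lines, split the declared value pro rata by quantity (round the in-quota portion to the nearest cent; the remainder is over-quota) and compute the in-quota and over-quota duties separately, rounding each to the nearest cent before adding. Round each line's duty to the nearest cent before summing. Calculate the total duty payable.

Line 1 (4613.46.50, Eriara, 2,811 kg, $89,811.45):
Base rate for 4613.46.50 is 23%.
Duty = $89,811.45 × 23% = $20,656.63.
Line 2 (9391.42.04, Belay, 2,918 kg, $509,599.52):
Base rate for 9391.42.04 is 14.5%.
The additional-duty order on 9391.42.04 targets Eriara, not Belay; it does not apply.
Duty = $509,599.52 × 14.5% = $73,891.93.
Line 3 (1355.59.32, Durar, 6,673 units, $987,937.65):
Code 1355.59.32 is under a tariff-rate quota (threshold 2,274 units). In-quota: 2,274 units at 1%; over-quota: 4,399 units at 25%.
Pro-rata value split: in-quota = $987,937.65 × 2,274/6,673 = $336,665.70; over-quota = $987,937.65 − $336,665.70 = $651,271.95.
In-quota duty = $336,665.70 × 1% = $3,366.66. Over-quota duty = $651,271.95 × 25% = $162,817.99.
Line duty = $3,366.66 + $162,817.99 = $166,184.65.
Line 4 (4024.85.62, Belay, 2,291 units, $317,990.80):
Base rate for 4024.85.62 is $0.91/unit.
Duty = 2,291 × $0.91 = $2,084.81.
Total = $20,656.63 + $73,891.93 + $166,184.65 + $2,084.81 = $262,818.02.

$262,818.02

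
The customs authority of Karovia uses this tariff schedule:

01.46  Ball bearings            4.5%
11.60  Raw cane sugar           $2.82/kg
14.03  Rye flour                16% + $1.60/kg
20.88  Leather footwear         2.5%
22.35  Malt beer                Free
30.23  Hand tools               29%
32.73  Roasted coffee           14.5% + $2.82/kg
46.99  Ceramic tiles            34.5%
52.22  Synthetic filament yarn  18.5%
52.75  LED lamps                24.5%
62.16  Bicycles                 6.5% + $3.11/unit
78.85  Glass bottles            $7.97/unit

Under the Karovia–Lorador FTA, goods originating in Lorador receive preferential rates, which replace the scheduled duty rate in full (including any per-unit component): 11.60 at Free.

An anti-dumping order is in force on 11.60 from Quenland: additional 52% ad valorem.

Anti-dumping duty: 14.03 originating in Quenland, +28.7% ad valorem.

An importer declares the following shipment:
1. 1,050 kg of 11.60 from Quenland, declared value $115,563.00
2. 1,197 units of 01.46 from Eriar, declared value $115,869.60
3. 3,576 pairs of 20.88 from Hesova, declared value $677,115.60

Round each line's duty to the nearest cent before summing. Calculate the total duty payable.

$85,195.78

Line 1 (11.60, Quenland, 1,050 kg, $115,563.00):
Base rate for 11.60 is $2.82/kg.
11.60 has an FTA preferential rate, but origin Quenland is not Lorador; base rate stands.
Additional duty on 11.60 from Quenland: +52% ad valorem. Applied ad valorem rate = 52%.
Duty = $115,563.00 × 52% + 1,050 × $2.82 = $63,053.76.
Line 2 (01.46, Eriar, 1,197 units, $115,869.60):
Base rate for 01.46 is 4.5%.
Duty = $115,869.60 × 4.5% = $5,214.13.
Line 3 (20.88, Hesova, 3,576 pairs, $677,115.60):
Base rate for 20.88 is 2.5%.
Duty = $677,115.60 × 2.5% = $16,927.89.
Total = $63,053.76 + $5,214.13 + $16,927.89 = $85,195.78.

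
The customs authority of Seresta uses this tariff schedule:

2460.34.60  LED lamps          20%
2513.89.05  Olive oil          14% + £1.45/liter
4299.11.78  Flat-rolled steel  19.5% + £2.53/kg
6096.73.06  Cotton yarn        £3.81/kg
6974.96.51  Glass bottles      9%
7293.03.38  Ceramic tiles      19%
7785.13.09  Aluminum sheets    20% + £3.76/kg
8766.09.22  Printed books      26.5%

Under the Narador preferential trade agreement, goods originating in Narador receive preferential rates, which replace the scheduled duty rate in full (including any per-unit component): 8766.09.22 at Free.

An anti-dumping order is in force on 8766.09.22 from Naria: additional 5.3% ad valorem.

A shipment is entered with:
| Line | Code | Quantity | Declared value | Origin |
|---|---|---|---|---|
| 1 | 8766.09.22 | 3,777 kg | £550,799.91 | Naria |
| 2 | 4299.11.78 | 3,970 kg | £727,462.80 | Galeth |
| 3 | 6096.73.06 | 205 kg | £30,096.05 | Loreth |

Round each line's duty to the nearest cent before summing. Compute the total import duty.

Line 1 (8766.09.22, Naria, 3,777 kg, £550,799.91):
Base rate for 8766.09.22 is 26.5%.
8766.09.22 has an FTA preferential rate, but origin Naria is not Narador; base rate stands.
Additional duty on 8766.09.22 from Naria: +5.3%. Applied ad valorem rate: 26.5% + 5.3% = 31.8%.
Duty = £550,799.91 × 31.8% = £175,154.37.
Line 2 (4299.11.78, Galeth, 3,970 kg, £727,462.80):
Base rate for 4299.11.78 is 19.5% + £2.53/kg.
Duty = £727,462.80 × 19.5% + 3,970 × £2.53 = £151,899.35.
Line 3 (6096.73.06, Loreth, 205 kg, £30,096.05):
Base rate for 6096.73.06 is £3.81/kg.
Duty = 205 × £3.81 = £781.05.
Total = £175,154.37 + £151,899.35 + £781.05 = £327,834.77.

£327,834.77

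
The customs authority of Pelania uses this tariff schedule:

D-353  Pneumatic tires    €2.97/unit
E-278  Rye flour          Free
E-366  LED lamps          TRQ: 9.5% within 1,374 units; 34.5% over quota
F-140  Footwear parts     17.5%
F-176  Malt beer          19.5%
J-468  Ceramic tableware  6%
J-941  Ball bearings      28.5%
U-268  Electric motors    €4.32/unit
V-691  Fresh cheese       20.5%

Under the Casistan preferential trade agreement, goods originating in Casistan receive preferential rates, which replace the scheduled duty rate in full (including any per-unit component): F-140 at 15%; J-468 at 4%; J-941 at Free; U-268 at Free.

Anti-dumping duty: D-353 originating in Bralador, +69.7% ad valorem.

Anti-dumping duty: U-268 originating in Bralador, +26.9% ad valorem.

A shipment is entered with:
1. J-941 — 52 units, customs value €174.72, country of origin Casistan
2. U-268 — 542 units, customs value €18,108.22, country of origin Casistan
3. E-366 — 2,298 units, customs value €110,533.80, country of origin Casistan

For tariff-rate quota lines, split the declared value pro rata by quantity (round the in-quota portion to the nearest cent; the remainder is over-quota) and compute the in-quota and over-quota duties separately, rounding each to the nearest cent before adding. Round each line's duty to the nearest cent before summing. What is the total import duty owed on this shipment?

Line 1 (J-941, Casistan, 52 units, €174.72):
Base rate for J-941 is 28.5%.
Origin Casistan qualifies under the Pelania–Casistan agreement and J-941 is covered: preferential rate Free applies instead.
Duty = €174.72 × 0% = €0.00.
Line 2 (U-268, Casistan, 542 units, €18,108.22):
Base rate for U-268 is €4.32/unit.
Origin Casistan qualifies under the Pelania–Casistan agreement and U-268 is covered: preferential rate Free applies instead.
The additional-duty order on U-268 targets Bralador, not Casistan; it does not apply.
Duty = €18,108.22 × 0% = €0.00.
Line 3 (E-366, Casistan, 2,298 units, €110,533.80):
Code E-366 is under a tariff-rate quota (threshold 1,374 units). In-quota: 1,374 units at 9.5%; over-quota: 924 units at 34.5%.
Pro-rata value split: in-quota = €110,533.80 × 1,374/2,298 = €66,089.40; over-quota = €110,533.80 − €66,089.40 = €44,444.40.
In-quota duty = €66,089.40 × 9.5% = €6,278.49. Over-quota duty = €44,444.40 × 34.5% = €15,333.32.
Line duty = €6,278.49 + €15,333.32 = €21,611.81.
Total = €0.00 + €0.00 + €21,611.81 = €21,611.81.

€21,611.81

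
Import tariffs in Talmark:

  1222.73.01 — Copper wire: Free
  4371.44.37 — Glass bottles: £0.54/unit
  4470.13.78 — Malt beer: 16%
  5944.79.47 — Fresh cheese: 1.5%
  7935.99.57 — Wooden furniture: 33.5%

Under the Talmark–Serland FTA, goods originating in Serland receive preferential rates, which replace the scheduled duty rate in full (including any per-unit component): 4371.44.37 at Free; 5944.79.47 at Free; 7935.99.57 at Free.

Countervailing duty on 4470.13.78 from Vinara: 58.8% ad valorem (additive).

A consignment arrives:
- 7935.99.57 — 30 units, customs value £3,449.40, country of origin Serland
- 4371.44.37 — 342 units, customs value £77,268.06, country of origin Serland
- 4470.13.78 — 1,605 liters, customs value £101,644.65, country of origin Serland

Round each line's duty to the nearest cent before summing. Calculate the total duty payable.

Line 1 (7935.99.57, Serland, 30 units, £3,449.40):
Base rate for 7935.99.57 is 33.5%.
Origin Serland qualifies under the Talmark–Serland agreement and 7935.99.57 is covered: preferential rate Free applies instead.
Duty = £3,449.40 × 0% = £0.00.
Line 2 (4371.44.37, Serland, 342 units, £77,268.06):
Base rate for 4371.44.37 is £0.54/unit.
Origin Serland qualifies under the Talmark–Serland agreement and 4371.44.37 is covered: preferential rate Free applies instead.
Duty = £77,268.06 × 0% = £0.00.
Line 3 (4470.13.78, Serland, 1,605 liters, £101,644.65):
Base rate for 4470.13.78 is 16%.
Origin Serland is the FTA partner but 4470.13.78 is not on the preference list; base rate stands.
The additional-duty order on 4470.13.78 targets Vinara, not Serland; it does not apply.
Duty = £101,644.65 × 16% = £16,263.14.
Total = £0.00 + £0.00 + £16,263.14 = £16,263.14.

£16,263.14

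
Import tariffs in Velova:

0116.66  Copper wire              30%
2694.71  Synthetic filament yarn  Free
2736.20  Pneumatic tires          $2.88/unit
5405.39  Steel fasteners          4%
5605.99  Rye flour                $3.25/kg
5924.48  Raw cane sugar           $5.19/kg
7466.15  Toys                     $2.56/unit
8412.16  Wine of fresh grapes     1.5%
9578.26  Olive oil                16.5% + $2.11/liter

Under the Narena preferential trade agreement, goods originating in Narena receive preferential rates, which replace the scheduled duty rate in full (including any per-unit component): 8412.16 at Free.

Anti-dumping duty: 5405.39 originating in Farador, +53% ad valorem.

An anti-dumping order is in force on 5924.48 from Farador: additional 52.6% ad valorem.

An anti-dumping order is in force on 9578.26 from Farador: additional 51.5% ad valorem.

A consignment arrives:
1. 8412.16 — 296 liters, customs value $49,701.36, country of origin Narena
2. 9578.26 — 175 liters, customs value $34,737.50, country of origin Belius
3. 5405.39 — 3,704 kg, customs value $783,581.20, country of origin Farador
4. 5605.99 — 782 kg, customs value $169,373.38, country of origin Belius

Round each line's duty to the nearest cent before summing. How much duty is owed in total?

Line 1 (8412.16, Narena, 296 liters, $49,701.36):
Base rate for 8412.16 is 1.5%.
Origin Narena qualifies under the Velova–Narena agreement and 8412.16 is covered: preferential rate Free applies instead.
Duty = $49,701.36 × 0% = $0.00.
Line 2 (9578.26, Belius, 175 liters, $34,737.50):
Base rate for 9578.26 is 16.5% + $2.11/liter.
The additional-duty order on 9578.26 targets Farador, not Belius; it does not apply.
Duty = $34,737.50 × 16.5% + 175 × $2.11 = $6,100.94.
Line 3 (5405.39, Farador, 3,704 kg, $783,581.20):
Base rate for 5405.39 is 4%.
Additional duty on 5405.39 from Farador: +53%. Applied ad valorem rate: 4% + 53% = 57%.
Duty = $783,581.20 × 57% = $446,641.28.
Line 4 (5605.99, Belius, 782 kg, $169,373.38):
Base rate for 5605.99 is $3.25/kg.
Duty = 782 × $3.25 = $2,541.50.
Total = $0.00 + $6,100.94 + $446,641.28 + $2,541.50 = $455,283.72.

$455,283.72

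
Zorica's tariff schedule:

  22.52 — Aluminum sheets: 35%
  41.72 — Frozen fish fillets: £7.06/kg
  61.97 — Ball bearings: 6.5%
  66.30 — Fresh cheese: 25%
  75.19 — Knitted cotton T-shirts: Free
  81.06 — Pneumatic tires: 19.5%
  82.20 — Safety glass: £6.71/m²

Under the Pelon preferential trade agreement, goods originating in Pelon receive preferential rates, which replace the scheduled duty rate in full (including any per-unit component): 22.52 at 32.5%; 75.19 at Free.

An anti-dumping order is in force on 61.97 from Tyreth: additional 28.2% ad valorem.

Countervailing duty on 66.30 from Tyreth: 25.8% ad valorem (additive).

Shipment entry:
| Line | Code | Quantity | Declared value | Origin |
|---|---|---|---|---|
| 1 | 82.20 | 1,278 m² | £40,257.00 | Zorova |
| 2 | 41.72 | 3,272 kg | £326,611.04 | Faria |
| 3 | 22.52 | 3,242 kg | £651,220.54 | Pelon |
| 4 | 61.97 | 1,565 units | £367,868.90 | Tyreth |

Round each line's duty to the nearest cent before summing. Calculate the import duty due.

Line 1 (82.20, Zorova, 1,278 m², £40,257.00):
Base rate for 82.20 is £6.71/m².
Duty = 1,278 × £6.71 = £8,575.38.
Line 2 (41.72, Faria, 3,272 kg, £326,611.04):
Base rate for 41.72 is £7.06/kg.
Duty = 3,272 × £7.06 = £23,100.32.
Line 3 (22.52, Pelon, 3,242 kg, £651,220.54):
Base rate for 22.52 is 35%.
Origin Pelon qualifies under the Zorica–Pelon agreement and 22.52 is covered: preferential rate 32.5% applies instead.
Duty = £651,220.54 × 32.5% = £211,646.68.
Line 4 (61.97, Tyreth, 1,565 units, £367,868.90):
Base rate for 61.97 is 6.5%.
Additional duty on 61.97 from Tyreth: +28.2%. Applied ad valorem rate: 6.5% + 28.2% = 34.7%.
Duty = £367,868.90 × 34.7% = £127,650.51.
Total = £8,575.38 + £23,100.32 + £211,646.68 + £127,650.51 = £370,972.89.

£370,972.89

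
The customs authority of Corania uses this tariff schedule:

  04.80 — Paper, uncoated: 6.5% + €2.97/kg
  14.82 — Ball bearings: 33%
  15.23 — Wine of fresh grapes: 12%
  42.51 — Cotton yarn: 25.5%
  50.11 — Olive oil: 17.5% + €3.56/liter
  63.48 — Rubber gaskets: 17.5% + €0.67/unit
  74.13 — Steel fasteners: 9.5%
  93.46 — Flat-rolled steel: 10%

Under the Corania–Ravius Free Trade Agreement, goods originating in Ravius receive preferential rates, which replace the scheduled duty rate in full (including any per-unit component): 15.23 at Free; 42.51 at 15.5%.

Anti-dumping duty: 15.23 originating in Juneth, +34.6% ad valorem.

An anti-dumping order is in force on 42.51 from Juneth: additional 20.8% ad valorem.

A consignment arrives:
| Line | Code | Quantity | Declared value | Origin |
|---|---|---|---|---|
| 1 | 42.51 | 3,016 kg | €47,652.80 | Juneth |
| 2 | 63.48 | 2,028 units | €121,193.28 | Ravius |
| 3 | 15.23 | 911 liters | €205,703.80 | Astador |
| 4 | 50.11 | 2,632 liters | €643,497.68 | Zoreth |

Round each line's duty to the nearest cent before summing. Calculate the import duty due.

€191,297.30

Line 1 (42.51, Juneth, 3,016 kg, €47,652.80):
Base rate for 42.51 is 25.5%.
42.51 has an FTA preferential rate, but origin Juneth is not Ravius; base rate stands.
Additional duty on 42.51 from Juneth: +20.8%. Applied ad valorem rate: 25.5% + 20.8% = 46.3%.
Duty = €47,652.80 × 46.3% = €22,063.25.
Line 2 (63.48, Ravius, 2,028 units, €121,193.28):
Base rate for 63.48 is 17.5% + €0.67/unit.
Origin Ravius is the FTA partner but 63.48 is not on the preference list; base rate stands.
Duty = €121,193.28 × 17.5% + 2,028 × €0.67 = €22,567.58.
Line 3 (15.23, Astador, 911 liters, €205,703.80):
Base rate for 15.23 is 12%.
15.23 has an FTA preferential rate, but origin Astador is not Ravius; base rate stands.
The additional-duty order on 15.23 targets Juneth, not Astador; it does not apply.
Duty = €205,703.80 × 12% = €24,684.46.
Line 4 (50.11, Zoreth, 2,632 liters, €643,497.68):
Base rate for 50.11 is 17.5% + €3.56/liter.
Duty = €643,497.68 × 17.5% + 2,632 × €3.56 = €121,982.01.
Total = €22,063.25 + €22,567.58 + €24,684.46 + €121,982.01 = €191,297.30.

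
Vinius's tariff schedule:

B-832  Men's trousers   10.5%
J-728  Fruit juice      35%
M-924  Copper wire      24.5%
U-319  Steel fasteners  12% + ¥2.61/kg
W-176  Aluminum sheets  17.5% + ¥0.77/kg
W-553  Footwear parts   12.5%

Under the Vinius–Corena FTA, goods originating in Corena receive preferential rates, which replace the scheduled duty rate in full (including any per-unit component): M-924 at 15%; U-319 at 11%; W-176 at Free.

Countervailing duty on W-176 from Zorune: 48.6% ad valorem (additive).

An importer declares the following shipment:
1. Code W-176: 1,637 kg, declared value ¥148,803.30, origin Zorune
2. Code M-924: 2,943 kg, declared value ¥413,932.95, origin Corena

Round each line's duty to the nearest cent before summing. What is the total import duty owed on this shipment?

¥161,709.41

Line 1 (W-176, Zorune, 1,637 kg, ¥148,803.30):
Base rate for W-176 is 17.5% + ¥0.77/kg.
W-176 has an FTA preferential rate, but origin Zorune is not Corena; base rate stands.
Additional duty on W-176 from Zorune: +48.6%. Applied ad valorem rate: 17.5% + 48.6% = 66.1%.
Duty = ¥148,803.30 × 66.1% + 1,637 × ¥0.77 = ¥99,619.47.
Line 2 (M-924, Corena, 2,943 kg, ¥413,932.95):
Base rate for M-924 is 24.5%.
Origin Corena qualifies under the Vinius–Corena agreement and M-924 is covered: preferential rate 15% applies instead.
Duty = ¥413,932.95 × 15% = ¥62,089.94.
Total = ¥99,619.47 + ¥62,089.94 = ¥161,709.41.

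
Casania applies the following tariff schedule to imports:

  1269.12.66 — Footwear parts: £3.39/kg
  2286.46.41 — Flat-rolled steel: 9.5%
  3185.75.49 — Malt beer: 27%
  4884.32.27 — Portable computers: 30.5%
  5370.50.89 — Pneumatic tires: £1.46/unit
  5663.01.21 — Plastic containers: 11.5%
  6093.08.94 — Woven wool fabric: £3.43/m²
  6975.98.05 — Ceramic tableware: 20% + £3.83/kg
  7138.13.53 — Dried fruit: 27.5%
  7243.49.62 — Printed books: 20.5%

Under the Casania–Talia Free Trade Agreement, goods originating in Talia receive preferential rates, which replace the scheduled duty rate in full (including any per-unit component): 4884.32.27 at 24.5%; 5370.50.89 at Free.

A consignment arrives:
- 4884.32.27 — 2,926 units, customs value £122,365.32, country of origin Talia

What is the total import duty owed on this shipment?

£29,979.50

Line 1 (4884.32.27, Talia, 2,926 units, £122,365.32):
Base rate for 4884.32.27 is 30.5%.
Origin Talia qualifies under the Casania–Talia agreement and 4884.32.27 is covered: preferential rate 24.5% applies instead.
Duty = £122,365.32 × 24.5% = £29,979.50.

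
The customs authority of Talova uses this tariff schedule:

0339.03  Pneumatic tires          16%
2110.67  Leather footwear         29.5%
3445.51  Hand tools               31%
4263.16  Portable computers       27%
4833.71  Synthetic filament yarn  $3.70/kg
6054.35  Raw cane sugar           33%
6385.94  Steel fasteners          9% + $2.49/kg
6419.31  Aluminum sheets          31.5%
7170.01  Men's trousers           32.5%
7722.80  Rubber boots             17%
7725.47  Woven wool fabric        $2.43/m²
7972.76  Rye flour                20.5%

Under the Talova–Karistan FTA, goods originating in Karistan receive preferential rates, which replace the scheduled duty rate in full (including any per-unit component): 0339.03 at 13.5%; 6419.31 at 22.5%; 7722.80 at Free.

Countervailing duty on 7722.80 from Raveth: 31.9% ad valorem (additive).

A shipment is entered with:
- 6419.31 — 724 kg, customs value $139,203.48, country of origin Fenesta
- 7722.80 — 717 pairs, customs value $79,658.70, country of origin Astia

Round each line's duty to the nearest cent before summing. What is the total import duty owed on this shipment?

Line 1 (6419.31, Fenesta, 724 kg, $139,203.48):
Base rate for 6419.31 is 31.5%.
6419.31 has an FTA preferential rate, but origin Fenesta is not Karistan; base rate stands.
Duty = $139,203.48 × 31.5% = $43,849.10.
Line 2 (7722.80, Astia, 717 pairs, $79,658.70):
Base rate for 7722.80 is 17%.
7722.80 has an FTA preferential rate, but origin Astia is not Karistan; base rate stands.
The additional-duty order on 7722.80 targets Raveth, not Astia; it does not apply.
Duty = $79,658.70 × 17% = $13,541.98.
Total = $43,849.10 + $13,541.98 = $57,391.08.

$57,391.08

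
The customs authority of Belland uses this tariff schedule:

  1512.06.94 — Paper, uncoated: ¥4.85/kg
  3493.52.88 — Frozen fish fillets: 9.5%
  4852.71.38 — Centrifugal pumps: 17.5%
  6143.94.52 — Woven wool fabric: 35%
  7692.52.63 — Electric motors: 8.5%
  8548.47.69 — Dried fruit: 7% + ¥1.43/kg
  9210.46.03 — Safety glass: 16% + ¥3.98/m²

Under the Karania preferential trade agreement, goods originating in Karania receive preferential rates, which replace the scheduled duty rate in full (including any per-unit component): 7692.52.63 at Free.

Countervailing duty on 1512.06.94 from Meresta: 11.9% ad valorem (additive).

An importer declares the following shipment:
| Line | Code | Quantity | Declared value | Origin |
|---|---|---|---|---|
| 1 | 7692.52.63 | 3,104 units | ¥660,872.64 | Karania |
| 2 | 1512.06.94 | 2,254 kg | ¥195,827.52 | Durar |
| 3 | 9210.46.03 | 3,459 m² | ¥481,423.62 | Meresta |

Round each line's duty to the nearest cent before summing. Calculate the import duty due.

Line 1 (7692.52.63, Karania, 3,104 units, ¥660,872.64):
Base rate for 7692.52.63 is 8.5%.
Origin Karania qualifies under the Belland–Karania agreement and 7692.52.63 is covered: preferential rate Free applies instead.
Duty = ¥660,872.64 × 0% = ¥0.00.
Line 2 (1512.06.94, Durar, 2,254 kg, ¥195,827.52):
Base rate for 1512.06.94 is ¥4.85/kg.
The additional-duty order on 1512.06.94 targets Meresta, not Durar; it does not apply.
Duty = 2,254 × ¥4.85 = ¥10,931.90.
Line 3 (9210.46.03, Meresta, 3,459 m², ¥481,423.62):
Base rate for 9210.46.03 is 16% + ¥3.98/m².
Duty = ¥481,423.62 × 16% + 3,459 × ¥3.98 = ¥90,794.60.
Total = ¥0.00 + ¥10,931.90 + ¥90,794.60 = ¥101,726.50.

¥101,726.50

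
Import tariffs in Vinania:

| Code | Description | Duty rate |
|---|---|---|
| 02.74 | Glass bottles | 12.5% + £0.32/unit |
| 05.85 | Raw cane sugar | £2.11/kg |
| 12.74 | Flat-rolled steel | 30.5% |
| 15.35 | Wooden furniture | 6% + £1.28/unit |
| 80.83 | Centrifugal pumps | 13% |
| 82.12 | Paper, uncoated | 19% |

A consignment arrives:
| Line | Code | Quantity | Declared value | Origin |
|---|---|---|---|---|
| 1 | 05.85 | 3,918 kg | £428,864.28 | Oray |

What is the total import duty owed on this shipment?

Line 1 (05.85, Oray, 3,918 kg, £428,864.28):
Base rate for 05.85 is £2.11/kg.
Duty = 3,918 × £2.11 = £8,266.98.

£8,266.98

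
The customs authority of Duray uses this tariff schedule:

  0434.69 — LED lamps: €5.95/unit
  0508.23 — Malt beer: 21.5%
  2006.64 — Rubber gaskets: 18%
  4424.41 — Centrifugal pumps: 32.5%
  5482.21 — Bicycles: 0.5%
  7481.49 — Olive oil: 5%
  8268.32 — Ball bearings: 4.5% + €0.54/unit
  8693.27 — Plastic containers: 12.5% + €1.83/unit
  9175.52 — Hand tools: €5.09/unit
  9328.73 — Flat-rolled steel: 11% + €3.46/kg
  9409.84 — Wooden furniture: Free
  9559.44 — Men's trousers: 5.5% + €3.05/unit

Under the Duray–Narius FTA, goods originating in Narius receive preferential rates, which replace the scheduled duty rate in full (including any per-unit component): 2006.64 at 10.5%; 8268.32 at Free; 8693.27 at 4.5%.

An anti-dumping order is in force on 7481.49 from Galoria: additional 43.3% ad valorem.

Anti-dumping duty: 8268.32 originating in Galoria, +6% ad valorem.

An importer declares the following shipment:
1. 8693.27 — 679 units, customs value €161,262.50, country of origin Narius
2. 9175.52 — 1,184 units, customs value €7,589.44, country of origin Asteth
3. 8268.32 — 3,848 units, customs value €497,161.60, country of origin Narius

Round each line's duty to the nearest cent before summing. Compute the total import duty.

Line 1 (8693.27, Narius, 679 units, €161,262.50):
Base rate for 8693.27 is 12.5% + €1.83/unit.
Origin Narius qualifies under the Duray–Narius agreement and 8693.27 is covered: preferential rate 4.5% applies instead.
Duty = €161,262.50 × 4.5% = €7,256.81.
Line 2 (9175.52, Asteth, 1,184 units, €7,589.44):
Base rate for 9175.52 is €5.09/unit.
Duty = 1,184 × €5.09 = €6,026.56.
Line 3 (8268.32, Narius, 3,848 units, €497,161.60):
Base rate for 8268.32 is 4.5% + €0.54/unit.
Origin Narius qualifies under the Duray–Narius agreement and 8268.32 is covered: preferential rate Free applies instead.
The additional-duty order on 8268.32 targets Galoria, not Narius; it does not apply.
Duty = €497,161.60 × 0% = €0.00.
Total = €7,256.81 + €6,026.56 + €0.00 = €13,283.37.

€13,283.37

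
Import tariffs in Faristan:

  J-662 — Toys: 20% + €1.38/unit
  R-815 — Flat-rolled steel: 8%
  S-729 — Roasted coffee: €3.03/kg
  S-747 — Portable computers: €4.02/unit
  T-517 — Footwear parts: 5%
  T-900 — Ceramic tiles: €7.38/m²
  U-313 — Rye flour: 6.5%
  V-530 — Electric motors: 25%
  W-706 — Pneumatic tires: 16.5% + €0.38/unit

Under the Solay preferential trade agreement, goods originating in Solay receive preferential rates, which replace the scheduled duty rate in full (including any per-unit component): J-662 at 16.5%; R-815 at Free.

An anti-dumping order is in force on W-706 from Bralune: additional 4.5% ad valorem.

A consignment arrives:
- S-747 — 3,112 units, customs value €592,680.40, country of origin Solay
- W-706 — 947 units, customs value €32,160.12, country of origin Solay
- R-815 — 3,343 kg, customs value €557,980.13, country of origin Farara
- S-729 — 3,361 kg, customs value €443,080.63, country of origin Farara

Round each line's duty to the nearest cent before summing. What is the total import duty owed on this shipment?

Line 1 (S-747, Solay, 3,112 units, €592,680.40):
Base rate for S-747 is €4.02/unit.
Origin Solay is the FTA partner but S-747 is not on the preference list; base rate stands.
Duty = 3,112 × €4.02 = €12,510.24.
Line 2 (W-706, Solay, 947 units, €32,160.12):
Base rate for W-706 is 16.5% + €0.38/unit.
Origin Solay is the FTA partner but W-706 is not on the preference list; base rate stands.
The additional-duty order on W-706 targets Bralune, not Solay; it does not apply.
Duty = €32,160.12 × 16.5% + 947 × €0.38 = €5,666.28.
Line 3 (R-815, Farara, 3,343 kg, €557,980.13):
Base rate for R-815 is 8%.
R-815 has an FTA preferential rate, but origin Farara is not Solay; base rate stands.
Duty = €557,980.13 × 8% = €44,638.41.
Line 4 (S-729, Farara, 3,361 kg, €443,080.63):
Base rate for S-729 is €3.03/kg.
Duty = 3,361 × €3.03 = €10,183.83.
Total = €12,510.24 + €5,666.28 + €44,638.41 + €10,183.83 = €72,998.76.

€72,998.76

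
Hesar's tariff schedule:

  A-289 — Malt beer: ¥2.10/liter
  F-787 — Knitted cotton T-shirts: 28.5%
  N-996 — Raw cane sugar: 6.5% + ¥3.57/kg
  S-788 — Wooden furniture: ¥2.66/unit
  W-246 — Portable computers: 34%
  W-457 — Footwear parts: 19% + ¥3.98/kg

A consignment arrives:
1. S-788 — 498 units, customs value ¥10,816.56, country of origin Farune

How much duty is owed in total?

¥1,324.68

Line 1 (S-788, Farune, 498 units, ¥10,816.56):
Base rate for S-788 is ¥2.66/unit.
Duty = 498 × ¥2.66 = ¥1,324.68.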